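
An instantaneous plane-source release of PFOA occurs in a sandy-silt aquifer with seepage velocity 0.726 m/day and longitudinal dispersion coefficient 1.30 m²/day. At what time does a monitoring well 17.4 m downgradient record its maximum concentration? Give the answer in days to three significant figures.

21.6 days

For the 1D instantaneous-source solution, setting ∂C/∂t = 0 at fixed x gives v²t² + 2Dt − x² = 0, so t = (√(D² + v²x²) − D)/v².
√(D² + v²x²) = √(1.30² + 0.726² × 17.4²) = 12.70; v² = 0.527076.
t = (12.70 − 1.30)/0.527076 = 21.6 days (vs. the pure-advection estimate x/v = 24.0 d).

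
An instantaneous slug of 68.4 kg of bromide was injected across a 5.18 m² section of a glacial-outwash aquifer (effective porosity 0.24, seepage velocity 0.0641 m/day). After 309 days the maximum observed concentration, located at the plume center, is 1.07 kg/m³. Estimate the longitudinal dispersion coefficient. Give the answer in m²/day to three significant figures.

0.681 m²/day

At the plume center C_max = M/(n_e·A·√(4πDt)), so D = M²/(4πt·(n_e·A·C_max)²).
n_e·A·C_max = 0.24 × 5.18 × 1.07 = 1.330 kg/m.
D = 68.4²/(4π × 309 × 1.330²) = 0.681 m²/day.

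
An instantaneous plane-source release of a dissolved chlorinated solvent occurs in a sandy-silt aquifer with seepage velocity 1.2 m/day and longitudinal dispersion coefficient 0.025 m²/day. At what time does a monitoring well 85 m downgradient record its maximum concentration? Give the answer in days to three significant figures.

70.8 days

For the 1D instantaneous-source solution, setting ∂C/∂t = 0 at fixed x gives v²t² + 2Dt − x² = 0, so t = (√(D² + v²x²) − D)/v².
√(D² + v²x²) = √(0.025² + 1.2² × 85²) = 102.0; v² = 1.44.
t = (102.0 − 0.025)/1.44 = 70.8 days (vs. the pure-advection estimate x/v = 70.8 d).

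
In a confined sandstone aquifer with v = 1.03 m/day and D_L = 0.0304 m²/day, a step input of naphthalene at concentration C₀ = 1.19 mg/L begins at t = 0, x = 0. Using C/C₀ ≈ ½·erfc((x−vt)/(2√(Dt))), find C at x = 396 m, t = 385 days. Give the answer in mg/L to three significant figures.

0.649 mg/L

For a continuous step input, C/C₀ ≈ ½·erfc((x−vt)/(2√(Dt))).
vt = 1.03 × 385 = 396.55 m and 2√(Dt) = 2√(0.0304 × 385) = 6.842 m.
Argument (x−vt)/(2√(Dt)) = (396 − 396.55)/6.842 = -0.08039; ½·erfc(-0.08039) = 0.5453.
C = 1.19 × 0.5453 = 0.649 mg/L.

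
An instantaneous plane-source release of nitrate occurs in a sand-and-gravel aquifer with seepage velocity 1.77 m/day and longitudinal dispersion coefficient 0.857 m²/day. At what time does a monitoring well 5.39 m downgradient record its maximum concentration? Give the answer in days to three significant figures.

For the 1D instantaneous-source solution, setting ∂C/∂t = 0 at fixed x gives v²t² + 2Dt − x² = 0, so t = (√(D² + v²x²) − D)/v².
√(D² + v²x²) = √(0.857² + 1.77² × 5.39²) = 9.579; v² = 3.1329.
t = (9.579 − 0.857)/3.1329 = 2.78 days (vs. the pure-advection estimate x/v = 3.05 d).

2.78 days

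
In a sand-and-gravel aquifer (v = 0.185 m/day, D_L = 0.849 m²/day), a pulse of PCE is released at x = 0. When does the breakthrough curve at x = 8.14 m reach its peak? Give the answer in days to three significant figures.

25.7 days

For the 1D instantaneous-source solution, setting ∂C/∂t = 0 at fixed x gives v²t² + 2Dt − x² = 0, so t = (√(D² + v²x²) − D)/v².
√(D² + v²x²) = √(0.849² + 0.185² × 8.14²) = 1.729; v² = 0.034225.
t = (1.729 − 0.849)/0.034225 = 25.7 days (vs. the pure-advection estimate x/v = 44.0 d).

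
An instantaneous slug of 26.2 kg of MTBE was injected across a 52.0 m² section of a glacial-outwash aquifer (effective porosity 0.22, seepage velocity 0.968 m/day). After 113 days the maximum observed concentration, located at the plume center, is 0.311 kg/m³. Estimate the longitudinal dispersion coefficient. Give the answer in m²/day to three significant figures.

0.0382 m²/day

At the plume center C_max = M/(n_e·A·√(4πDt)), so D = M²/(4πt·(n_e·A·C_max)²).
n_e·A·C_max = 0.22 × 52.0 × 0.311 = 3.558 kg/m.
D = 26.2²/(4π × 113 × 3.558²) = 0.0382 m²/day.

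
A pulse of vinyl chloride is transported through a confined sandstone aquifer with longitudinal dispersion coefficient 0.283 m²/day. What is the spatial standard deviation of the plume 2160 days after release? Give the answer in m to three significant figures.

35.0 m

Dispersive spreading gives a Gaussian with σ² = 2Dt; advection only shifts the center.
σ = √(2 × 0.283 × 2160) = 35.0 m.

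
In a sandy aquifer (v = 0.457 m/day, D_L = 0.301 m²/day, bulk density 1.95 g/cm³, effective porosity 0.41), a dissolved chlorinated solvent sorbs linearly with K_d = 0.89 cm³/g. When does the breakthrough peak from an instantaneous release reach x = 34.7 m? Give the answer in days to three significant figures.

Retardation factor R = 1 + ρ_b·K_d/n = 1 + 1.95 × 0.89/0.41 = 5.233.
Sorption retards both mechanisms: v_R = v/R = 0.08733 m/day, D_R = D/R = 0.05752 m²/day.
Peak time from v_R²t² + 2D_R t − x² = 0: t = (√(D_R² + v_R²x²) − D_R)/v_R².
√(D_R² + v_R²x²) = √(0.05752² + 0.08733² × 34.7²) = 3.031; v_R² = 0.007627.
t = (3.031 − 0.05752)/0.007627 = 390 days.

390 days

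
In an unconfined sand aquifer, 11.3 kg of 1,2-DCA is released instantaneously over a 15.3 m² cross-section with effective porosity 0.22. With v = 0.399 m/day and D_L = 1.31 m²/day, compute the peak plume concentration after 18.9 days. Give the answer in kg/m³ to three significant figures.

0.190 kg/m³

The peak of an instantaneous 1D plume sits at x = vt; there the Gaussian factor is 1 and C_max = M/(n_e·A·√(4πDt)), where n_e·A is the pore area the mass is dissolved in.
√(4πDt) = √(4π × 1.31 × 18.9) = 17.64 m, so C_max = 11.3/(0.22 × 15.3 × 17.64) = 0.190 kg/m³.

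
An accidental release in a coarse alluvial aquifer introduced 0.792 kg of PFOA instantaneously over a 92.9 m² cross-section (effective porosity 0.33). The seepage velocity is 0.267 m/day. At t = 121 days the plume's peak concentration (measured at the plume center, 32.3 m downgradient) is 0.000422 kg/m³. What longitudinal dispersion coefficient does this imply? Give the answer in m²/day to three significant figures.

2.46 m²/day

At the plume center C_max = M/(n_e·A·√(4πDt)), so D = M²/(4πt·(n_e·A·C_max)²).
n_e·A·C_max = 0.33 × 92.9 × 0.000422 = 0.01294 kg/m.
D = 0.792²/(4π × 121 × 0.01294²) = 2.46 m²/day.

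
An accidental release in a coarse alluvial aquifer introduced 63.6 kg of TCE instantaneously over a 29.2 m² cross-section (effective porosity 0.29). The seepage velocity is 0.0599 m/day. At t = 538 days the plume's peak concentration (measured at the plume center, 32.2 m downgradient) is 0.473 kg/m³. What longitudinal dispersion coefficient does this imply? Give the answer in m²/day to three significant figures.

At the plume center C_max = M/(n_e·A·√(4πDt)), so D = M²/(4πt·(n_e·A·C_max)²).
n_e·A·C_max = 0.29 × 29.2 × 0.473 = 4.005 kg/m.
D = 63.6²/(4π × 538 × 4.005²) = 0.0373 m²/day.

0.0373 m²/day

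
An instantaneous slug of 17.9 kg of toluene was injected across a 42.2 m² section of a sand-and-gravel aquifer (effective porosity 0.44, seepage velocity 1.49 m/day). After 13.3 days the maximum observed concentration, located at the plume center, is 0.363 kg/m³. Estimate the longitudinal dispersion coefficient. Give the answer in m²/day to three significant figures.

0.0422 m²/day

At the plume center C_max = M/(n_e·A·√(4πDt)), so D = M²/(4πt·(n_e·A·C_max)²).
n_e·A·C_max = 0.44 × 42.2 × 0.363 = 6.740 kg/m.
D = 17.9²/(4π × 13.3 × 6.740²) = 0.0422 m²/day.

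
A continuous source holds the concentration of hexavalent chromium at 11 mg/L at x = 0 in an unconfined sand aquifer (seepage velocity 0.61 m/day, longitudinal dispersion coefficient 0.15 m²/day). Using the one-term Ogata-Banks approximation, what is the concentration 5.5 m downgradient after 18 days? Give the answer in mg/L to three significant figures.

For a continuous step input, C/C₀ ≈ ½·erfc((x−vt)/(2√(Dt))).
vt = 0.61 × 18 = 10.98 m and 2√(Dt) = 2√(0.15 × 18) = 3.286 m.
Argument (x−vt)/(2√(Dt)) = (5.5 − 10.98)/3.286 = -1.668; ½·erfc(-1.668) = 0.9908.
C = 11 × 0.9908 = 10.9 mg/L.

10.9 mg/L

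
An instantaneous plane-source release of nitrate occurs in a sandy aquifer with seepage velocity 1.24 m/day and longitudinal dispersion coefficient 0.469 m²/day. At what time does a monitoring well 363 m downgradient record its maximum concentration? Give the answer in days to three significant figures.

For the 1D instantaneous-source solution, setting ∂C/∂t = 0 at fixed x gives v²t² + 2Dt − x² = 0, so t = (√(D² + v²x²) − D)/v².
√(D² + v²x²) = √(0.469² + 1.24² × 363²) = 450.1; v² = 1.5376.
t = (450.1 − 0.469)/1.5376 = 292 days (vs. the pure-advection estimate x/v = 293 d).

292 days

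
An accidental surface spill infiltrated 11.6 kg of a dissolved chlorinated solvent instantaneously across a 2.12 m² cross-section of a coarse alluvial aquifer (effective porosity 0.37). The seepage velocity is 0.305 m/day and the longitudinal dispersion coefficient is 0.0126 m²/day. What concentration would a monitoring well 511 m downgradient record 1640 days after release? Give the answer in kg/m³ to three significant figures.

0.224 kg/m³

For an instantaneous plane source, C(x,t) = M/(n_e·A·√(4πDt)) · exp(−(x−vt)²/(4Dt)), with n_e·A the pore (flow) area.
Plume center vt = 0.305 × 1640 = 500.2 m, so the well at 511 m is 10.8 m downgradient of the peak.
√(4πDt) = 16.11 m, giving peak height M/(n_e·A·√(4πDt)) = 11.6/(0.37 × 2.12 × 16.11) = 0.9180 kg/m³.
(x−vt)²/(4Dt) = (10.8)²/(4 × 0.0126 × 1640) = 1.411; exp(−1.411) = 0.2439.
C = 0.9180 × 0.2439 = 0.224 kg/m³.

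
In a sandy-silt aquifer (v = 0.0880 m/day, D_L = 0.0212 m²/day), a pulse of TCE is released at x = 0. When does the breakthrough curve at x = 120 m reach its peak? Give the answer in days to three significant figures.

For the 1D instantaneous-source solution, setting ∂C/∂t = 0 at fixed x gives v²t² + 2Dt − x² = 0, so t = (√(D² + v²x²) − D)/v².
√(D² + v²x²) = √(0.0212² + 0.0880² × 120²) = 10.56; v² = 0.007744.
t = (10.56 − 0.0212)/0.007744 = 1360 days (vs. the pure-advection estimate x/v = 1360 d).

1360 days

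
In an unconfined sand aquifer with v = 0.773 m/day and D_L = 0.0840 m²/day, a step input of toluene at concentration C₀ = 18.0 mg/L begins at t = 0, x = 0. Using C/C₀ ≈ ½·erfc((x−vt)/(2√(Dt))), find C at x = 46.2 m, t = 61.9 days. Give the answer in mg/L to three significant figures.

For a continuous step input, C/C₀ ≈ ½·erfc((x−vt)/(2√(Dt))).
vt = 0.773 × 61.9 = 47.8487 m and 2√(Dt) = 2√(0.0840 × 61.9) = 4.561 m.
Argument (x−vt)/(2√(Dt)) = (46.2 − 47.8487)/4.561 = -0.3615; ½·erfc(-0.3615) = 0.6954.
C = 18.0 × 0.6954 = 12.5 mg/L.

12.5 mg/L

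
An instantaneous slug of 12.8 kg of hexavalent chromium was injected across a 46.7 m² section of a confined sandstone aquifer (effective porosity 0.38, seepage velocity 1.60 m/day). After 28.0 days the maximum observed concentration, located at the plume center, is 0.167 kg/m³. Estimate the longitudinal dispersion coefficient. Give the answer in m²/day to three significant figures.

At the plume center C_max = M/(n_e·A·√(4πDt)), so D = M²/(4πt·(n_e·A·C_max)²).
n_e·A·C_max = 0.38 × 46.7 × 0.167 = 2.964 kg/m.
D = 12.8²/(4π × 28.0 × 2.964²) = 0.0530 m²/day.

0.0530 m²/day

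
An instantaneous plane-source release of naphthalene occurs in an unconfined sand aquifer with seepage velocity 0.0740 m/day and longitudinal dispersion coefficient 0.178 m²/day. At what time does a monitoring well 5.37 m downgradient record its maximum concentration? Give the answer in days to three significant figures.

For the 1D instantaneous-source solution, setting ∂C/∂t = 0 at fixed x gives v²t² + 2Dt − x² = 0, so t = (√(D² + v²x²) − D)/v².
√(D² + v²x²) = √(0.178² + 0.0740² × 5.37²) = 0.4354; v² = 0.005476.
t = (0.4354 − 0.178)/0.005476 = 47.0 days (vs. the pure-advection estimate x/v = 72.6 d).

47.0 days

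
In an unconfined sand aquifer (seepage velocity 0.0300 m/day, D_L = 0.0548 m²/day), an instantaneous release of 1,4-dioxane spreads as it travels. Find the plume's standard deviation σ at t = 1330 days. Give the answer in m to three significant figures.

Dispersive spreading gives a Gaussian with σ² = 2Dt; advection only shifts the center.
σ = √(2 × 0.0548 × 1330) = 12.1 m.

12.1 m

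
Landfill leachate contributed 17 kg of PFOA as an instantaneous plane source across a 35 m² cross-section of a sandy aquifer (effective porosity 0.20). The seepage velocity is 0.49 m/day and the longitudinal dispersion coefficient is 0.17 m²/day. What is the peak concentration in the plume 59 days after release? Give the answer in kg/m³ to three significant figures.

The peak of an instantaneous 1D plume sits at x = vt; there the Gaussian factor is 1 and C_max = M/(n_e·A·√(4πDt)), where n_e·A is the pore area the mass is dissolved in.
√(4πDt) = √(4π × 0.17 × 59) = 11.23 m, so C_max = 17/(0.20 × 35 × 11.23) = 0.216 kg/m³.

0.216 kg/m³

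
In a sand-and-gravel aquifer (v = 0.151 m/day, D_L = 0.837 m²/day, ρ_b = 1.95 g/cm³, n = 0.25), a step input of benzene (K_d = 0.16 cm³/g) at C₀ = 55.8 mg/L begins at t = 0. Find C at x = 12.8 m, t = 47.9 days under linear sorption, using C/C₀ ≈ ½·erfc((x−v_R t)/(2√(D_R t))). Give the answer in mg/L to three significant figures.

3.03 mg/L

Retardation factor R = 1 + ρ_b·K_d/n = 1 + 1.95 × 0.16/0.25 = 2.248.
Sorption retards both mechanisms: v_R = v/R = 0.06717 m/day, D_R = D/R = 0.3723 m²/day.
v_R·t = 0.06717 × 47.9 = 3.217443 m; 2√(D_R t) = 8.446 m; argument = (12.8 − 3.217443)/8.446 = 1.135.
C = C₀ × ½·erfc(1.135) = 55.8 × 0.05423 = 3.03 mg/L.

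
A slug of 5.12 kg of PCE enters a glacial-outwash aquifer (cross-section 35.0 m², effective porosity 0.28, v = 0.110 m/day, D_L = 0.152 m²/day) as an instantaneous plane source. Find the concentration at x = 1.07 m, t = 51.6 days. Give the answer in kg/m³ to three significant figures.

0.0268 kg/m³

For an instantaneous plane source, C(x,t) = M/(n_e·A·√(4πDt)) · exp(−(x−vt)²/(4Dt)), with n_e·A the pore (flow) area.
Plume center vt = 0.110 × 51.6 = 5.676 m, so the well at 1.07 m is 4.606 m upgradient of the peak.
√(4πDt) = 9.928 m, giving peak height M/(n_e·A·√(4πDt)) = 5.12/(0.28 × 35.0 × 9.928) = 0.05262 kg/m³.
(x−vt)²/(4Dt) = (-4.606)²/(4 × 0.152 × 51.6) = 0.6762; exp(−0.6762) = 0.5085.
C = 0.05262 × 0.5085 = 0.0268 kg/m³.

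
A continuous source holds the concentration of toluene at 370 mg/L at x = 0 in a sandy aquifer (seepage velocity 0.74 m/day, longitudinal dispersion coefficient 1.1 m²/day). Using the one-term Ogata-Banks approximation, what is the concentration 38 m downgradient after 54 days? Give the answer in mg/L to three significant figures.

For a continuous step input, C/C₀ ≈ ½·erfc((x−vt)/(2√(Dt))).
vt = 0.74 × 54 = 39.96 m and 2√(Dt) = 2√(1.1 × 54) = 15.41 m.
Argument (x−vt)/(2√(Dt)) = (38 − 39.96)/15.41 = -0.1272; ½·erfc(-0.1272) = 0.5714.
C = 370 × 0.5714 = 211 mg/L.

211 mg/L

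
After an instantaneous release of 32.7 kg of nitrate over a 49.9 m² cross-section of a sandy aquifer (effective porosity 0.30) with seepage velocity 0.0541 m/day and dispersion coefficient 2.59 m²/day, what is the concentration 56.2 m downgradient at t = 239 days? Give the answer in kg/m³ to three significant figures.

0.0116 kg/m³

For an instantaneous plane source, C(x,t) = M/(n_e·A·√(4πDt)) · exp(−(x−vt)²/(4Dt)), with n_e·A the pore (flow) area.
Plume center vt = 0.0541 × 239 = 12.9299 m, so the well at 56.2 m is 43.2701 m downgradient of the peak.
√(4πDt) = 88.20 m, giving peak height M/(n_e·A·√(4πDt)) = 32.7/(0.30 × 49.9 × 88.20) = 0.02477 kg/m³.
(x−vt)²/(4Dt) = (43.2701)²/(4 × 2.59 × 239) = 0.7562; exp(−0.7562) = 0.4694.
C = 0.02477 × 0.4694 = 0.0116 kg/m³.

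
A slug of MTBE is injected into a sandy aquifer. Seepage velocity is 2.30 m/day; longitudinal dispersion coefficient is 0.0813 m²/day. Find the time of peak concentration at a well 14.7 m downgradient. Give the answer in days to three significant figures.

For the 1D instantaneous-source solution, setting ∂C/∂t = 0 at fixed x gives v²t² + 2Dt − x² = 0, so t = (√(D² + v²x²) − D)/v².
√(D² + v²x²) = √(0.0813² + 2.30² × 14.7²) = 33.81; v² = 5.29.
t = (33.81 − 0.0813)/5.29 = 6.38 days (vs. the pure-advection estimate x/v = 6.39 d).

6.38 days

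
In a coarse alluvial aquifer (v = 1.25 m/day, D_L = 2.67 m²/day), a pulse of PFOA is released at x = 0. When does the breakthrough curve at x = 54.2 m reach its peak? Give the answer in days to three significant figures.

41.7 days

For the 1D instantaneous-source solution, setting ∂C/∂t = 0 at fixed x gives v²t² + 2Dt − x² = 0, so t = (√(D² + v²x²) − D)/v².
√(D² + v²x²) = √(2.67² + 1.25² × 54.2²) = 67.80; v² = 1.5625.
t = (67.80 − 2.67)/1.5625 = 41.7 days (vs. the pure-advection estimate x/v = 43.4 d).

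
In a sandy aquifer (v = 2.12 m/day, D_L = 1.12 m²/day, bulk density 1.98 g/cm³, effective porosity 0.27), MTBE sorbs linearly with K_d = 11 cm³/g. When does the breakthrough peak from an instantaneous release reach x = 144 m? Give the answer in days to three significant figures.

Retardation factor R = 1 + ρ_b·K_d/n = 1 + 1.98 × 11/0.27 = 81.67.
Sorption retards both mechanisms: v_R = v/R = 0.02596 m/day, D_R = D/R = 0.01371 m²/day.
Peak time from v_R²t² + 2D_R t − x² = 0: t = (√(D_R² + v_R²x²) − D_R)/v_R².
√(D_R² + v_R²x²) = √(0.01371² + 0.02596² × 144²) = 3.738; v_R² = 0.0006739.
t = (3.738 − 0.01371)/0.0006739 = 5530 days.

5530 days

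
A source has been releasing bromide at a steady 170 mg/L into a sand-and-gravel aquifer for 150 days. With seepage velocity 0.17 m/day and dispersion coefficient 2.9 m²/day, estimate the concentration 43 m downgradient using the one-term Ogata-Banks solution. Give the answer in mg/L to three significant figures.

47.0 mg/L

For a continuous step input, C/C₀ ≈ ½·erfc((x−vt)/(2√(Dt))).
vt = 0.17 × 150 = 25.5 m and 2√(Dt) = 2√(2.9 × 150) = 41.71 m.
Argument (x−vt)/(2√(Dt)) = (43 − 25.5)/41.71 = 0.4196; ½·erfc(0.4196) = 0.2765.
C = 170 × 0.2765 = 47.0 mg/L.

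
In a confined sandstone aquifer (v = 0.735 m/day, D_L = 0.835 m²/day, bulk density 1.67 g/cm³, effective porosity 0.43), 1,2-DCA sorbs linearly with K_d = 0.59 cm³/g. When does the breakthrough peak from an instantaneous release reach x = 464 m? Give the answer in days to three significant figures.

Retardation factor R = 1 + ρ_b·K_d/n = 1 + 1.67 × 0.59/0.43 = 3.291.
Sorption retards both mechanisms: v_R = v/R = 0.2233 m/day, D_R = D/R = 0.2537 m²/day.
Peak time from v_R²t² + 2D_R t − x² = 0: t = (√(D_R² + v_R²x²) − D_R)/v_R².
√(D_R² + v_R²x²) = √(0.2537² + 0.2233² × 464²) = 103.6; v_R² = 0.04986.
t = (103.6 − 0.2537)/0.04986 = 2070 days.

2070 days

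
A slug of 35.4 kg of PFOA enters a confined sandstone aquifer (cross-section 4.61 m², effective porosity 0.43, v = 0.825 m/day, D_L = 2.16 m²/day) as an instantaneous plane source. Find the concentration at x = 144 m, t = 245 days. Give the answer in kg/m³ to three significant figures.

For an instantaneous plane source, C(x,t) = M/(n_e·A·√(4πDt)) · exp(−(x−vt)²/(4Dt)), with n_e·A the pore (flow) area.
Plume center vt = 0.825 × 245 = 202.125 m, so the well at 144 m is 58.125 m upgradient of the peak.
√(4πDt) = 81.55 m, giving peak height M/(n_e·A·√(4πDt)) = 35.4/(0.43 × 4.61 × 81.55) = 0.2190 kg/m³.
(x−vt)²/(4Dt) = (-58.125)²/(4 × 2.16 × 245) = 1.596; exp(−1.596) = 0.2027.
C = 0.2190 × 0.2027 = 0.0444 kg/m³.

0.0444 kg/m³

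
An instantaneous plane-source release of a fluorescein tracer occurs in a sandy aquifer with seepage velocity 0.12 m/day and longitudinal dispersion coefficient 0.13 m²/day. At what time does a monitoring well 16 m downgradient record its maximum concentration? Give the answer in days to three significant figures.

125 days

For the 1D instantaneous-source solution, setting ∂C/∂t = 0 at fixed x gives v²t² + 2Dt − x² = 0, so t = (√(D² + v²x²) − D)/v².
√(D² + v²x²) = √(0.13² + 0.12² × 16²) = 1.924; v² = 0.0144.
t = (1.924 − 0.13)/0.0144 = 125 days (vs. the pure-advection estimate x/v = 133 d).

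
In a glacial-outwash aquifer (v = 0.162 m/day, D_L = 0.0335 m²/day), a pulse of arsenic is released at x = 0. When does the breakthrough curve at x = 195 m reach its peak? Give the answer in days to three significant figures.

For the 1D instantaneous-source solution, setting ∂C/∂t = 0 at fixed x gives v²t² + 2Dt − x² = 0, so t = (√(D² + v²x²) − D)/v².
√(D² + v²x²) = √(0.0335² + 0.162² × 195²) = 31.59; v² = 0.026244.
t = (31.59 − 0.0335)/0.026244 = 1200 days (vs. the pure-advection estimate x/v = 1200 d).

1200 days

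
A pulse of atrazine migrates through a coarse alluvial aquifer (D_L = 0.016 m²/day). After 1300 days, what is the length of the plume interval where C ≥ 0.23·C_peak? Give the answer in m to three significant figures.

The plume is Gaussian with σ = √(2Dt) = √(2 × 0.016 × 1300) = 6.450 m.
C/C_peak = exp(−Δx²/(2σ²)) = 0.23 ⇒ Δx = σ·√(−2 ln 0.23) = 6.450 × 1.714 = 11.06 m.
Width = 2Δx = 22.1 m.

22.1 m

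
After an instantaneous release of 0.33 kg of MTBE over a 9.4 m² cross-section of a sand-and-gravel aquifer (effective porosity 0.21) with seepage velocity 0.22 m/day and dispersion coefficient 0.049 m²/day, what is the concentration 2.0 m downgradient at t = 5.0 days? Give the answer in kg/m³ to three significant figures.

For an instantaneous plane source, C(x,t) = M/(n_e·A·√(4πDt)) · exp(−(x−vt)²/(4Dt)), with n_e·A the pore (flow) area.
Plume center vt = 0.22 × 5.0 = 1.1 m, so the well at 2.0 m is 0.9 m downgradient of the peak.
√(4πDt) = 1.755 m, giving peak height M/(n_e·A·√(4πDt)) = 0.33/(0.21 × 9.4 × 1.755) = 0.09526 kg/m³.
(x−vt)²/(4Dt) = (0.9)²/(4 × 0.049 × 5.0) = 0.8265; exp(−0.8265) = 0.4376.
C = 0.09526 × 0.4376 = 0.0417 kg/m³.

0.0417 kg/m³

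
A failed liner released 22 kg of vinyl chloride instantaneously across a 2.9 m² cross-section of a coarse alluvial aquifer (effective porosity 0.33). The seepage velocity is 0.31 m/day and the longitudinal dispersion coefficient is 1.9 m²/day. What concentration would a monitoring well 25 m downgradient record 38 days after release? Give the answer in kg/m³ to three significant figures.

For an instantaneous plane source, C(x,t) = M/(n_e·A·√(4πDt)) · exp(−(x−vt)²/(4Dt)), with n_e·A the pore (flow) area.
Plume center vt = 0.31 × 38 = 11.78 m, so the well at 25 m is 13.22 m downgradient of the peak.
√(4πDt) = 30.12 m, giving peak height M/(n_e·A·√(4πDt)) = 22/(0.33 × 2.9 × 30.12) = 0.7632 kg/m³.
(x−vt)²/(4Dt) = (13.22)²/(4 × 1.9 × 38) = 0.6052; exp(−0.6052) = 0.5460.
C = 0.7632 × 0.5460 = 0.417 kg/m³.

0.417 kg/m³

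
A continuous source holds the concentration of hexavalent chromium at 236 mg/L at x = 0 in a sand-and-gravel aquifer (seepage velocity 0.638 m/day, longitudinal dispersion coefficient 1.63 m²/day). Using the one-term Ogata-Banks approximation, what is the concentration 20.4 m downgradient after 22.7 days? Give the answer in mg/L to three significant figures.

For a continuous step input, C/C₀ ≈ ½·erfc((x−vt)/(2√(Dt))).
vt = 0.638 × 22.7 = 14.4826 m and 2√(Dt) = 2√(1.63 × 22.7) = 12.17 m.
Argument (x−vt)/(2√(Dt)) = (20.4 − 14.4826)/12.17 = 0.4862; ½·erfc(0.4862) = 0.2459.
C = 236 × 0.2459 = 58.0 mg/L.

58.0 mg/L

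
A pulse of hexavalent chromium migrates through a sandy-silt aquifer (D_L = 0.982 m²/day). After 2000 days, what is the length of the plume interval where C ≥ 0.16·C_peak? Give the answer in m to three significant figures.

240 m

The plume is Gaussian with σ = √(2Dt) = √(2 × 0.982 × 2000) = 62.67 m.
C/C_peak = exp(−Δx²/(2σ²)) = 0.16 ⇒ Δx = σ·√(−2 ln 0.16) = 62.67 × 1.914 = 120.0 m.
Width = 2Δx = 240 m.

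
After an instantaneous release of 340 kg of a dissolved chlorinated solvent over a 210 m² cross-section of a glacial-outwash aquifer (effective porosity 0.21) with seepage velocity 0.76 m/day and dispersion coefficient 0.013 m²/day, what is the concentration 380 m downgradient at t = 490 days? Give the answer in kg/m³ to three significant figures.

0.0893 kg/m³

For an instantaneous plane source, C(x,t) = M/(n_e·A·√(4πDt)) · exp(−(x−vt)²/(4Dt)), with n_e·A the pore (flow) area.
Plume center vt = 0.76 × 490 = 372.4 m, so the well at 380 m is 7.6 m downgradient of the peak.
√(4πDt) = 8.947 m, giving peak height M/(n_e·A·√(4πDt)) = 340/(0.21 × 210 × 8.947) = 0.8617 kg/m³.
(x−vt)²/(4Dt) = (7.6)²/(4 × 0.013 × 490) = 2.267; exp(−2.267) = 0.1036.
C = 0.8617 × 0.1036 = 0.0893 kg/m³.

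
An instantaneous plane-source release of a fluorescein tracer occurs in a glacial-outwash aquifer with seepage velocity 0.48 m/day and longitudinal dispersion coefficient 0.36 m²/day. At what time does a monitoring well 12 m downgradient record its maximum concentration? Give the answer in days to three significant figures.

23.5 days

For the 1D instantaneous-source solution, setting ∂C/∂t = 0 at fixed x gives v²t² + 2Dt − x² = 0, so t = (√(D² + v²x²) − D)/v².
√(D² + v²x²) = √(0.36² + 0.48² × 12²) = 5.771; v² = 0.2304.
t = (5.771 − 0.36)/0.2304 = 23.5 days (vs. the pure-advection estimate x/v = 25.0 d).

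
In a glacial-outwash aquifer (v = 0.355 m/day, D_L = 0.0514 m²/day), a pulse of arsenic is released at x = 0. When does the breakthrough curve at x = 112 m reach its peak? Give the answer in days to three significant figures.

315 days

For the 1D instantaneous-source solution, setting ∂C/∂t = 0 at fixed x gives v²t² + 2Dt − x² = 0, so t = (√(D² + v²x²) − D)/v².
√(D² + v²x²) = √(0.0514² + 0.355² × 112²) = 39.76; v² = 0.126025.
t = (39.76 − 0.0514)/0.126025 = 315 days (vs. the pure-advection estimate x/v = 315 d).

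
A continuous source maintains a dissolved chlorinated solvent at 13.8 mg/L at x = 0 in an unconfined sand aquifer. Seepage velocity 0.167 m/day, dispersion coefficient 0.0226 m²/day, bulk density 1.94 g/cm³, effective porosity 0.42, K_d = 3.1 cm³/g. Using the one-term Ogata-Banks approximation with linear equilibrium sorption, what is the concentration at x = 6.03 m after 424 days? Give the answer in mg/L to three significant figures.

Retardation factor R = 1 + ρ_b·K_d/n = 1 + 1.94 × 3.1/0.42 = 15.32.
Sorption retards both mechanisms: v_R = v/R = 0.01090 m/day, D_R = D/R = 0.001475 m²/day.
v_R·t = 0.01090 × 424 = 4.6216 m; 2√(D_R t) = 1.582 m; argument = (6.03 − 4.6216)/1.582 = 0.8903.
C = C₀ × ½·erfc(0.8903) = 13.8 × 0.1040 = 1.44 mg/L.

1.44 mg/L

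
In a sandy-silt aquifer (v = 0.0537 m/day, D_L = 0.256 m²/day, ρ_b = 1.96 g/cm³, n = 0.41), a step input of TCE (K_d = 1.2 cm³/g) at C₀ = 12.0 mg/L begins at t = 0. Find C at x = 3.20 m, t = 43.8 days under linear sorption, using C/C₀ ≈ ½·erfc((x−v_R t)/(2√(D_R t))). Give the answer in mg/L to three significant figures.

Retardation factor R = 1 + ρ_b·K_d/n = 1 + 1.96 × 1.2/0.41 = 6.737.
Sorption retards both mechanisms: v_R = v/R = 0.007971 m/day, D_R = D/R = 0.03800 m²/day.
v_R·t = 0.007971 × 43.8 = 0.3491298 m; 2√(D_R t) = 2.580 m; argument = (3.20 − 0.3491298)/2.580 = 1.105.
C = C₀ × ½·erfc(1.105) = 12.0 × 0.05906 = 0.709 mg/L.

0.709 mg/L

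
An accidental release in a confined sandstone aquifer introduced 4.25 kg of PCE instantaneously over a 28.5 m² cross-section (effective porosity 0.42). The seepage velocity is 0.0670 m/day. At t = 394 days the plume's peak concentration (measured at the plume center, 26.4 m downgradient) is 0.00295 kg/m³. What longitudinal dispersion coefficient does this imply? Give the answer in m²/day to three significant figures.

At the plume center C_max = M/(n_e·A·√(4πDt)), so D = M²/(4πt·(n_e·A·C_max)²).
n_e·A·C_max = 0.42 × 28.5 × 0.00295 = 0.03531 kg/m.
D = 4.25²/(4π × 394 × 0.03531²) = 2.93 m²/day.

2.93 m²/day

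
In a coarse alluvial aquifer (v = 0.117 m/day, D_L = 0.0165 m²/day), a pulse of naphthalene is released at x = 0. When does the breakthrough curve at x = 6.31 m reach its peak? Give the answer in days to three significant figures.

For the 1D instantaneous-source solution, setting ∂C/∂t = 0 at fixed x gives v²t² + 2Dt − x² = 0, so t = (√(D² + v²x²) − D)/v².
√(D² + v²x²) = √(0.0165² + 0.117² × 6.31²) = 0.7385; v² = 0.013689.
t = (0.7385 − 0.0165)/0.013689 = 52.7 days (vs. the pure-advection estimate x/v = 53.9 d).

52.7 days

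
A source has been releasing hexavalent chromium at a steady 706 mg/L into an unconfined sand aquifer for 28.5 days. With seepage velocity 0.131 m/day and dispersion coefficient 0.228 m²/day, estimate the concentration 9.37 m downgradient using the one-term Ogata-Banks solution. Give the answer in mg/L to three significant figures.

41.6 mg/L

For a continuous step input, C/C₀ ≈ ½·erfc((x−vt)/(2√(Dt))).
vt = 0.131 × 28.5 = 3.7335 m and 2√(Dt) = 2√(0.228 × 28.5) = 5.098 m.
Argument (x−vt)/(2√(Dt)) = (9.37 − 3.7335)/5.098 = 1.106; ½·erfc(1.106) = 0.05889.
C = 706 × 0.05889 = 41.6 mg/L.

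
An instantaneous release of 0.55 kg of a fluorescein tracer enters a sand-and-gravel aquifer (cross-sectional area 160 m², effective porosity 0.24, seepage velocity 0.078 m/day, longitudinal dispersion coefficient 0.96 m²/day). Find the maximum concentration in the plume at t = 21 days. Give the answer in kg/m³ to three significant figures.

0.000900 kg/m³

The peak of an instantaneous 1D plume sits at x = vt; there the Gaussian factor is 1 and C_max = M/(n_e·A·√(4πDt)), where n_e·A is the pore area the mass is dissolved in.
√(4πDt) = √(4π × 0.96 × 21) = 15.92 m, so C_max = 0.55/(0.24 × 160 × 15.92) = 0.000900 kg/m³.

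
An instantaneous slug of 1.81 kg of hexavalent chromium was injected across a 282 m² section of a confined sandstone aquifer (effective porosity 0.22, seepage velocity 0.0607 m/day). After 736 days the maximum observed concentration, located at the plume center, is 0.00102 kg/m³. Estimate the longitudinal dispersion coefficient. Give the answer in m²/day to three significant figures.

0.0885 m²/day

At the plume center C_max = M/(n_e·A·√(4πDt)), so D = M²/(4πt·(n_e·A·C_max)²).
n_e·A·C_max = 0.22 × 282 × 0.00102 = 0.06328 kg/m.
D = 1.81²/(4π × 736 × 0.06328²) = 0.0885 m²/day.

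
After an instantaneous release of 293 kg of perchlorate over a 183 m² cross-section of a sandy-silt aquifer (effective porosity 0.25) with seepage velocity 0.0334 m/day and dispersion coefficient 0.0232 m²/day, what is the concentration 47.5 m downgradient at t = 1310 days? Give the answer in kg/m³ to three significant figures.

0.292 kg/m³

For an instantaneous plane source, C(x,t) = M/(n_e·A·√(4πDt)) · exp(−(x−vt)²/(4Dt)), with n_e·A the pore (flow) area.
Plume center vt = 0.0334 × 1310 = 43.754 m, so the well at 47.5 m is 3.746 m downgradient of the peak.
√(4πDt) = 19.54 m, giving peak height M/(n_e·A·√(4πDt)) = 293/(0.25 × 183 × 19.54) = 0.3278 kg/m³.
(x−vt)²/(4Dt) = (3.746)²/(4 × 0.0232 × 1310) = 0.1154; exp(−0.1154) = 0.8910.
C = 0.3278 × 0.8910 = 0.292 kg/m³.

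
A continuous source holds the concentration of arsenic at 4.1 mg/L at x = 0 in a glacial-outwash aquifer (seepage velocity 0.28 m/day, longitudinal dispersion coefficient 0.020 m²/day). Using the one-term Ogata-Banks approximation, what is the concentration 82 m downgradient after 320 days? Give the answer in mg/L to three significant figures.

For a continuous step input, C/C₀ ≈ ½·erfc((x−vt)/(2√(Dt))).
vt = 0.28 × 320 = 89.6 m and 2√(Dt) = 2√(0.020 × 320) = 5.060 m.
Argument (x−vt)/(2√(Dt)) = (82 − 89.6)/5.060 = -1.502; ½·erfc(-1.502) = 0.9832.
C = 4.1 × 0.9832 = 4.03 mg/L.

4.03 mg/L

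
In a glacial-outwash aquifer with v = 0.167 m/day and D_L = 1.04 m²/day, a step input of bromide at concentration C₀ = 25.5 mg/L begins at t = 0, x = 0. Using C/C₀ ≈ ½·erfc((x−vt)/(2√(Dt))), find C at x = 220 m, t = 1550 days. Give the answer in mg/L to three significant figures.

19.2 mg/L

For a continuous step input, C/C₀ ≈ ½·erfc((x−vt)/(2√(Dt))).
vt = 0.167 × 1550 = 258.85 m and 2√(Dt) = 2√(1.04 × 1550) = 80.30 m.
Argument (x−vt)/(2√(Dt)) = (220 − 258.85)/80.30 = -0.4838; ½·erfc(-0.4838) = 0.7531.
C = 25.5 × 0.7531 = 19.2 mg/L.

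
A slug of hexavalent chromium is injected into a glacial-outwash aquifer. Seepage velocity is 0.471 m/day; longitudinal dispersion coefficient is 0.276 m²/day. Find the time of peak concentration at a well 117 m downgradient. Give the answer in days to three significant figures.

For the 1D instantaneous-source solution, setting ∂C/∂t = 0 at fixed x gives v²t² + 2Dt − x² = 0, so t = (√(D² + v²x²) − D)/v².
√(D² + v²x²) = √(0.276² + 0.471² × 117²) = 55.11; v² = 0.221841.
t = (55.11 − 0.276)/0.221841 = 247 days (vs. the pure-advection estimate x/v = 248 d).

247 days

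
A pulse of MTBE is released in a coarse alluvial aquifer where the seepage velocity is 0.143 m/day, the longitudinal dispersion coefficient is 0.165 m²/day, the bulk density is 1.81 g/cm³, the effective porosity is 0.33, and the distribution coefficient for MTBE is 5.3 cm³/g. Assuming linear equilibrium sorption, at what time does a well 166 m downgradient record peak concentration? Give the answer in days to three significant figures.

34700 days

Retardation factor R = 1 + ρ_b·K_d/n = 1 + 1.81 × 5.3/0.33 = 30.07.
Sorption retards both mechanisms: v_R = v/R = 0.004756 m/day, D_R = D/R = 0.005487 m²/day.
Peak time from v_R²t² + 2D_R t − x² = 0: t = (√(D_R² + v_R²x²) − D_R)/v_R².
√(D_R² + v_R²x²) = √(0.005487² + 0.004756² × 166²) = 0.7895; v_R² = 2.262e-05.
t = (0.7895 − 0.005487)/2.262e-05 = 34700 days.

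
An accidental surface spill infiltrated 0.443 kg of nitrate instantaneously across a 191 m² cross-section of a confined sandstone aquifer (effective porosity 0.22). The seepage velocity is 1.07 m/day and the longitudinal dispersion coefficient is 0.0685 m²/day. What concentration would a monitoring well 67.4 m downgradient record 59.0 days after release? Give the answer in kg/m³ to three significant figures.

For an instantaneous plane source, C(x,t) = M/(n_e·A·√(4πDt)) · exp(−(x−vt)²/(4Dt)), with n_e·A the pore (flow) area.
Plume center vt = 1.07 × 59.0 = 63.13 m, so the well at 67.4 m is 4.27 m downgradient of the peak.
√(4πDt) = 7.126 m, giving peak height M/(n_e·A·√(4πDt)) = 0.443/(0.22 × 191 × 7.126) = 0.001479 kg/m³.
(x−vt)²/(4Dt) = (4.27)²/(4 × 0.0685 × 59.0) = 1.128; exp(−1.128) = 0.3237.
C = 0.001479 × 0.3237 = 0.000479 kg/m³.

0.000479 kg/m³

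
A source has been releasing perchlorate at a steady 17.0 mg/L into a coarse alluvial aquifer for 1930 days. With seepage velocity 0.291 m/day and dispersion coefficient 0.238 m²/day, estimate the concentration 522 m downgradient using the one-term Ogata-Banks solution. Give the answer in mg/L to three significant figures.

For a continuous step input, C/C₀ ≈ ½·erfc((x−vt)/(2√(Dt))).
vt = 0.291 × 1930 = 561.63 m and 2√(Dt) = 2√(0.238 × 1930) = 42.86 m.
Argument (x−vt)/(2√(Dt)) = (522 − 561.63)/42.86 = -0.9246; ½·erfc(-0.9246) = 0.9045.
C = 17.0 × 0.9045 = 15.4 mg/L.

15.4 mg/L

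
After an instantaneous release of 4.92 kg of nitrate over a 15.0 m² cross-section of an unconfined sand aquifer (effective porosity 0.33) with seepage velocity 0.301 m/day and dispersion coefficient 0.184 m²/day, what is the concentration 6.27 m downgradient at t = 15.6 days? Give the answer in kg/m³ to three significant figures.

For an instantaneous plane source, C(x,t) = M/(n_e·A·√(4πDt)) · exp(−(x−vt)²/(4Dt)), with n_e·A the pore (flow) area.
Plume center vt = 0.301 × 15.6 = 4.6956 m, so the well at 6.27 m is 1.5744 m downgradient of the peak.
√(4πDt) = 6.006 m, giving peak height M/(n_e·A·√(4πDt)) = 4.92/(0.33 × 15.0 × 6.006) = 0.1655 kg/m³.
(x−vt)²/(4Dt) = (1.5744)²/(4 × 0.184 × 15.6) = 0.2159; exp(−0.2159) = 0.8058.
C = 0.1655 × 0.8058 = 0.133 kg/m³.

0.133 kg/m³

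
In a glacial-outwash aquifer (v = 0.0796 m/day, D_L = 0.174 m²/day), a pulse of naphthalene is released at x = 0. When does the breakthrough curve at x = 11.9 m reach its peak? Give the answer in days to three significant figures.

For the 1D instantaneous-source solution, setting ∂C/∂t = 0 at fixed x gives v²t² + 2Dt − x² = 0, so t = (√(D² + v²x²) − D)/v².
√(D² + v²x²) = √(0.174² + 0.0796² × 11.9²) = 0.9631; v² = 0.00633616.
t = (0.9631 − 0.174)/0.00633616 = 125 days (vs. the pure-advection estimate x/v = 149 d).

125 days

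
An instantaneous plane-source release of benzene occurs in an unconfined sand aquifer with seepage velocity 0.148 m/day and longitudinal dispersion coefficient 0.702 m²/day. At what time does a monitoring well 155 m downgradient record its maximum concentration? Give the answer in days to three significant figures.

For the 1D instantaneous-source solution, setting ∂C/∂t = 0 at fixed x gives v²t² + 2Dt − x² = 0, so t = (√(D² + v²x²) − D)/v².
√(D² + v²x²) = √(0.702² + 0.148² × 155²) = 22.95; v² = 0.021904.
t = (22.95 − 0.702)/0.021904 = 1020 days (vs. the pure-advection estimate x/v = 1050 d).

1020 days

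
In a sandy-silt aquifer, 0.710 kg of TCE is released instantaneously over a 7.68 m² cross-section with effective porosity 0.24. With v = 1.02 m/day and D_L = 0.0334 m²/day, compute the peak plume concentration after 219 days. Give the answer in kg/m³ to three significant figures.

The peak of an instantaneous 1D plume sits at x = vt; there the Gaussian factor is 1 and C_max = M/(n_e·A·√(4πDt)), where n_e·A is the pore area the mass is dissolved in.
√(4πDt) = √(4π × 0.0334 × 219) = 9.587 m, so C_max = 0.710/(0.24 × 7.68 × 9.587) = 0.0402 kg/m³.

0.0402 kg/m³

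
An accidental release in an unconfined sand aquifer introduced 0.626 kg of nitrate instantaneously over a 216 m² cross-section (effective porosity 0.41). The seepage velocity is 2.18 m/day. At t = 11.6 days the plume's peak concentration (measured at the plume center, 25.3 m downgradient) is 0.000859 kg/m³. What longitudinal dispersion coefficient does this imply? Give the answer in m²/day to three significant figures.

At the plume center C_max = M/(n_e·A·√(4πDt)), so D = M²/(4πt·(n_e·A·C_max)²).
n_e·A·C_max = 0.41 × 216 × 0.000859 = 0.07607 kg/m.
D = 0.626²/(4π × 11.6 × 0.07607²) = 0.465 m²/day.

0.465 m²/day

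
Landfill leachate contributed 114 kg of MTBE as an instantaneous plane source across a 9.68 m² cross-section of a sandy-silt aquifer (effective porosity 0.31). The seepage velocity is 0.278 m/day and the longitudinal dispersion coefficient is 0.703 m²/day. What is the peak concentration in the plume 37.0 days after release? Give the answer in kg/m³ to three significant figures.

The peak of an instantaneous 1D plume sits at x = vt; there the Gaussian factor is 1 and C_max = M/(n_e·A·√(4πDt)), where n_e·A is the pore area the mass is dissolved in.
√(4πDt) = √(4π × 0.703 × 37.0) = 18.08 m, so C_max = 114/(0.31 × 9.68 × 18.08) = 2.10 kg/m³.

2.10 kg/m³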